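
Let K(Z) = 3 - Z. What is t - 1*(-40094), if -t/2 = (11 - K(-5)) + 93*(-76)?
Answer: 54224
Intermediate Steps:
t = 14130 (t = -2*((11 - (3 - 1*(-5))) + 93*(-76)) = -2*((11 - (3 + 5)) - 7068) = -2*((11 - 1*8) - 7068) = -2*((11 - 8) - 7068) = -2*(3 - 7068) = -2*(-7065) = 14130)
t - 1*(-40094) = 14130 - 1*(-40094) = 14130 + 40094 = 54224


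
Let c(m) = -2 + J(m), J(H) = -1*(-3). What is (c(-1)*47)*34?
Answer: 1598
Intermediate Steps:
J(H) = 3
c(m) = 1 (c(m) = -2 + 3 = 1)
(c(-1)*47)*34 = (1*47)*34 = 47*34 = 1598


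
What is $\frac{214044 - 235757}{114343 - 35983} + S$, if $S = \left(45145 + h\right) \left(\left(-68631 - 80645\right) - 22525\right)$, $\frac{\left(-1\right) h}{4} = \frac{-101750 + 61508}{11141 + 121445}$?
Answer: $- \frac{40291099975771382749}{5194719480} \approx -7.7562 \cdot 10^{9}$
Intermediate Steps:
$h = \frac{80484}{66293}$ ($h = - 4 \frac{-101750 + 61508}{11141 + 121445} = - 4 \left(- \frac{40242}{132586}\right) = - 4 \left(\left(-40242\right) \frac{1}{132586}\right) = \left(-4\right) \left(- \frac{20121}{66293}\right) = \frac{80484}{66293} \approx 1.2141$)
$S = - \frac{514179427952169}{66293}$ ($S = \left(45145 + \frac{80484}{66293}\right) \left(\left(-68631 - 80645\right) - 22525\right) = \frac{2992877969 \left(-149276 - 22525\right)}{66293} = \frac{2992877969}{66293} \left(-171801\right) = - \frac{514179427952169}{66293} \approx -7.7562 \cdot 10^{9}$)
$\frac{214044 - 235757}{114343 - 35983} + S = \frac{214044 - 235757}{114343 - 35983} - \frac{514179427952169}{66293} = - \frac{21713}{78360} - \frac{514179427952169}{66293} = - \frac{40291099975771382749}{5194719480}$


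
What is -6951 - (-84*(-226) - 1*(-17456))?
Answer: -43391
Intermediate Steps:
-6951 - (-84*(-226) - 1*(-17456)) = -6951 - (18984 + 17456) = -6951 - 1*36440 = -6951 - 36440 = -43391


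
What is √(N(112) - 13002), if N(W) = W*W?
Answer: I*√458 ≈ 21.401*I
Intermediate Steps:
N(W) = W²
√(N(112) - 13002) = √(112² - 13002) = √(12544 - 13002) = √(-458) = I*√458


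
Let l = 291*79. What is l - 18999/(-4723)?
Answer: 108596046/4723 ≈ 22993.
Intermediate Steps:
l = 22989
l - 18999/(-4723) = 22989 - 18999/(-4723) = 22989 - 18999*(-1)/4723 = 22989 - 1*(-18999/4723) = 22989 + 18999/4723 = 108596046/4723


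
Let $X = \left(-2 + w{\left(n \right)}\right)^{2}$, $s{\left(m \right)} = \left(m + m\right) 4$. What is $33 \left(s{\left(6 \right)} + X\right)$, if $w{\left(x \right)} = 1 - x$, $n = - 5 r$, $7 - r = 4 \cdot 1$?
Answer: $8052$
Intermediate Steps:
$r = 3$ ($r = 7 - 4 \cdot 1 = 7 - 4 = 3$)
$n = -15$ ($n = \left(-5\right) 3 = -15$)
$s{\left(m \right)} = 8 m$ ($s{\left(m \right)} = 2 m 4 = 8 m$)
$X = 196$ ($X = \left(-2 + \left(1 - -15\right)\right)^{2} = \left(-2 + \left(1 + 15\right)\right)^{2} = \left(-2 + 16\right)^{2} = 14^{2} = 196$)
$33 \left(s{\left(6 \right)} + X\right) = 33 \left(8 \cdot 6 + 196\right) = 33 \left(48 + 196\right) = 33 \cdot 244 = 8052$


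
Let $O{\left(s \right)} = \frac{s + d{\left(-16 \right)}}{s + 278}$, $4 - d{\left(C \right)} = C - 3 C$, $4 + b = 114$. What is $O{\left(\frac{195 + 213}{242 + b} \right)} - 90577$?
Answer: $- \frac{1112558472}{12283} \approx -90577.0$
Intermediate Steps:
$b = 110$ ($b = -4 + 114 = 110$)
$d{\left(C \right)} = 4 + 2 C$ ($d{\left(C \right)} = 4 - \left(C - 3 C\right) = 4 - - 2 C = 4 + 2 C$)
$O{\left(s \right)} = \frac{-28 + s}{278 + s}$ ($O{\left(s \right)} = \frac{s + \left(4 + 2 \left(-16\right)\right)}{s + 278} = \frac{s + \left(4 - 32\right)}{278 + s} = \frac{s - 28}{278 + s} = \frac{-28 + s}{278 + s}$)
$O{\left(\frac{195 + 213}{242 + b} \right)} - 90577 = \frac{-28 + \frac{195 + 213}{242 + 110}}{278 + \frac{195 + 213}{242 + 110}} - 90577 = \frac{-28 + \frac{408}{352}}{278 + \frac{408}{352}} - 90577 = \frac{-28 + 408 \cdot \frac{1}{352}}{278 + 408 \cdot \frac{1}{352}} - 90577 = \frac{-28 + \frac{51}{44}}{278 + \frac{51}{44}} - 90577 = \frac{1}{\frac{12283}{44}} \left(- \frac{1181}{44}\right) - 90577 = \frac{44}{12283} \left(- \frac{1181}{44}\right) - 90577 = - \frac{1181}{12283} - 90577 = - \frac{1112558472}{12283}$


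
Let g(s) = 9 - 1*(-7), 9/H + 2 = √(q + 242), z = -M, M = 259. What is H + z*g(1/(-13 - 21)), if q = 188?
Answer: -294221/71 + 3*√430/142 ≈ -4143.5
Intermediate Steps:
z = -259 (z = -1*259 = -259)
H = 9/(-2 + √430) (H = 9/(-2 + √(188 + 242)) = 9/(-2 + √430) ≈ 0.48035)
g(s) = 16 (g(s) = 9 + 7 = 16)
H + z*g(1/(-13 - 21)) = (3/71 + 3*√430/142) - 259*16 = (3/71 + 3*√430/142) - 4144 = -294221/71 + 3*√430/142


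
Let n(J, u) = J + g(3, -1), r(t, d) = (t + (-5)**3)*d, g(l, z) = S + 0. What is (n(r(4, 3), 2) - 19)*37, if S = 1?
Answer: -14097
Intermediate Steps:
g(l, z) = 1 (g(l, z) = 1 + 0 = 1)
r(t, d) = d*(-125 + t) (r(t, d) = (t - 125)*d = (-125 + t)*d = d*(-125 + t))
n(J, u) = 1 + J (n(J, u) = J + 1 = 1 + J)
(n(r(4, 3), 2) - 19)*37 = ((1 + 3*(-125 + 4)) - 19)*37 = ((1 + 3*(-121)) - 19)*37 = ((1 - 363) - 19)*37 = (-362 - 19)*37 = -381*37 = -14097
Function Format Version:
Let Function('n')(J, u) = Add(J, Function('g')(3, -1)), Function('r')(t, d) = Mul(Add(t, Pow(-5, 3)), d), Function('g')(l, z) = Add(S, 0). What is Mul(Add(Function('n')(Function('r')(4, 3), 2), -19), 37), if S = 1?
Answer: -14097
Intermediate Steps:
Function('g')(l, z) = 1 (Function('g')(l, z) = Add(1, 0) = 1)
Function('r')(t, d) = Mul(d, Add(-125, t)) (Function('r')(t, d) = Mul(Add(t, -125), d) = Mul(Add(-125, t), d) = Mul(d, Add(-125, t)))
Function('n')(J, u) = Add(1, J) (Function('n')(J, u) = Add(J, 1) = Add(1, J))
Mul(Add(Function('n')(Function('r')(4, 3), 2), -19), 37) = Mul(Add(Add(1, Mul(3, Add(-125, 4))), -19), 37) = Mul(Add(Add(1, Mul(3, -121)), -19), 37) = Mul(Add(Add(1, -363), -19), 37) = Mul(Add(-362, -19), 37) = Mul(-381, 37) = -14097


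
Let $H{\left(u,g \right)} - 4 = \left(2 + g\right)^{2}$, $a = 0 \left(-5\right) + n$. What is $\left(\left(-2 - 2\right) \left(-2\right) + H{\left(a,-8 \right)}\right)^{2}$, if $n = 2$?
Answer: $2304$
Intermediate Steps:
$a = 2$ ($a = 0 \left(-5\right) + 2 = 0 + 2 = 2$)
$H{\left(u,g \right)} = 4 + \left(2 + g\right)^{2}$
$\left(\left(-2 - 2\right) \left(-2\right) + H{\left(a,-8 \right)}\right)^{2} = \left(\left(-2 - 2\right) \left(-2\right) + \left(4 + \left(2 - 8\right)^{2}\right)\right)^{2} = \left(\left(-4\right) \left(-2\right) + \left(4 + \left(-6\right)^{2}\right)\right)^{2} = \left(8 + \left(4 + 36\right)\right)^{2} = \left(8 + 40\right)^{2} = 48^{2} = 2304$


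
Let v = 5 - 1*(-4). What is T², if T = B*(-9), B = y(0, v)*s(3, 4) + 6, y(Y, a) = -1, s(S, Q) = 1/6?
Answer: 11025/4 ≈ 2756.3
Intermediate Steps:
s(S, Q) = ⅙
v = 9 (v = 5 + 4 = 9)
B = 35/6 (B = -1*⅙ + 6 = -⅙ + 6 = 35/6 ≈ 5.8333)
T = -105/2 (T = (35/6)*(-9) = -105/2 ≈ -52.500)
T² = (-105/2)² = 11025/4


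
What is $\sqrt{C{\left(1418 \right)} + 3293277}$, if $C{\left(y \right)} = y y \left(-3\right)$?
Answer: $i \sqrt{2738895} \approx 1655.0 i$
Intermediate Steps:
$C{\left(y \right)} = - 3 y^{2}$ ($C{\left(y \right)} = y \left(- 3 y\right) = - 3 y^{2}$)
$\sqrt{C{\left(1418 \right)} + 3293277} = \sqrt{- 3 \cdot 1418^{2} + 3293277} = \sqrt{\left(-3\right) 2010724 + 3293277} = \sqrt{-6032172 + 3293277} = \sqrt{-2738895} = i \sqrt{2738895}$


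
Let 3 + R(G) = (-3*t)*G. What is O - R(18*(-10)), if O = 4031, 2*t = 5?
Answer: 2684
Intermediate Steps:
t = 5/2 (t = (½)*5 = 5/2 ≈ 2.5000)
R(G) = -3 - 15*G/2 (R(G) = -3 + (-3*5/2)*G = -3 - 15*G/2)
O - R(18*(-10)) = 4031 - (-3 - 135*(-10)) = 4031 - (-3 - 15/2*(-180)) = 4031 - (-3 + 1350) = 4031 - 1*1347 = 4031 - 1347 = 2684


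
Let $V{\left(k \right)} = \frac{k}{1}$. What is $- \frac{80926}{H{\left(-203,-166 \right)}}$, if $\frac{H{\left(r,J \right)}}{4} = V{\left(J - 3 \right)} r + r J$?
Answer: $- \frac{40463}{136010} \approx -0.2975$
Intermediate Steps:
$V{\left(k \right)} = k$ ($V{\left(k \right)} = k 1 = k$)
$H{\left(r,J \right)} = 4 J r + 4 r \left(-3 + J\right)$ ($H{\left(r,J \right)} = 4 \left(\left(J - 3\right) r + r J\right) = 4 \left(\left(-3 + J\right) r + J r\right) = 4 \left(r \left(-3 + J\right) + J r\right) = 4 \left(J r + r \left(-3 + J\right)\right) = 4 J r + 4 r \left(-3 + J\right)$)
$- \frac{80926}{H{\left(-203,-166 \right)}} = - \frac{80926}{4 \left(-203\right) \left(-3 + 2 \left(-166\right)\right)} = - \frac{80926}{4 \left(-203\right) \left(-3 - 332\right)} = - \frac{80926}{4 \left(-203\right) \left(-335\right)} = - \frac{80926}{272020} = \left(-80926\right) \frac{1}{272020} = - \frac{40463}{136010}$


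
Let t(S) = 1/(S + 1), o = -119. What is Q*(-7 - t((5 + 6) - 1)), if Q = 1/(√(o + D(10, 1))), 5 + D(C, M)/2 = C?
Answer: 78*I*√109/1199 ≈ 0.67919*I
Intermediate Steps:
D(C, M) = -10 + 2*C
t(S) = 1/(1 + S)
Q = -I*√109/109 (Q = 1/(√(-119 + (-10 + 2*10))) = 1/(√(-119 + (-10 + 20))) = 1/(√(-119 + 10)) = 1/(√(-109)) = 1/(I*√109) = -I*√109/109 ≈ -0.095783*I)
Q*(-7 - t((5 + 6) - 1)) = (-I*√109/109)*(-7 - 1/(1 + ((5 + 6) - 1))) = (-I*√109/109)*(-7 - 1/(1 + (11 - 1))) = (-I*√109/109)*(-7 - 1/(1 + 10)) = (-I*√109/109)*(-7 - 1/11) = -I*√109/109*(-78/11) = 78*I*√109/1199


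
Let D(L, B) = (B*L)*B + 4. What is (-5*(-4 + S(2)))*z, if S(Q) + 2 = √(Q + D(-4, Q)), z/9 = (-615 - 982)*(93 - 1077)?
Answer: 424290960 - 70715160*I*√10 ≈ 4.2429e+8 - 2.2362e+8*I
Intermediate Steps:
z = 14143032 (z = 9*((-615 - 982)*(93 - 1077)) = 9*(-1597*(-984)) = 9*1571448 = 14143032)
D(L, B) = 4 + L*B² (D(L, B) = L*B² + 4 = 4 + L*B²)
S(Q) = -2 + √(4 + Q - 4*Q²) (S(Q) = -2 + √(Q + (4 - 4*Q²)) = -2 + √(4 + Q - 4*Q²))
(-5*(-4 + S(2)))*z = -5*(-4 + (-2 + √(4 + 2 - 4*2²)))*14143032 = -5*(-4 + (-2 + √(4 + 2 - 4*4)))*14143032 = -5*(-4 + (-2 + √(4 + 2 - 16)))*14143032 = -5*(-4 + (-2 + √(-10)))*14143032 = -5*(-4 + (-2 + I*√10))*14143032 = -5*(-6 + I*√10)*14143032 = (30 - 5*I*√10)*14143032 = 424290960 - 70715160*I*√10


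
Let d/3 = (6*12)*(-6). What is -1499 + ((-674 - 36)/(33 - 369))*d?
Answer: -29663/7 ≈ -4237.6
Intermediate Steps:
d = -1296 (d = 3*((6*12)*(-6)) = 3*(72*(-6)) = 3*(-432) = -1296)
-1499 + ((-674 - 36)/(33 - 369))*d = -1499 + ((-674 - 36)/(33 - 369))*(-1296) = -1499 - 710/(-336)*(-1296) = -1499 - 710*(-1/336)*(-1296) = -1499 + (355/168)*(-1296) = -1499 - 19170/7 = -29663/7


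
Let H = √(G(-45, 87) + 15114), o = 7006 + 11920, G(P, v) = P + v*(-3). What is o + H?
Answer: 18926 + 2*√3702 ≈ 19048.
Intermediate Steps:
G(P, v) = P - 3*v
o = 18926
H = 2*√3702 (H = √((-45 - 3*87) + 15114) = √((-45 - 261) + 15114) = √(-306 + 15114) = √14808 = 2*√3702 ≈ 121.69)
o + H = 18926 + 2*√3702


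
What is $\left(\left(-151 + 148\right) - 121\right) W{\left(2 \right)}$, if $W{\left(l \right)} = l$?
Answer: $-248$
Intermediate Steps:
$\left(\left(-151 + 148\right) - 121\right) W{\left(2 \right)} = \left(\left(-151 + 148\right) - 121\right) 2 = \left(-3 - 121\right) 2 = \left(-124\right) 2 = -248$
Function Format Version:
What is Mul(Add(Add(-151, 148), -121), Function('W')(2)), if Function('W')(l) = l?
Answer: -248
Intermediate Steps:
Mul(Add(Add(-151, 148), -121), Function('W')(2)) = Mul(Add(Add(-151, 148), -121), 2) = Mul(Add(-3, -121), 2) = Mul(-124, 2) = -248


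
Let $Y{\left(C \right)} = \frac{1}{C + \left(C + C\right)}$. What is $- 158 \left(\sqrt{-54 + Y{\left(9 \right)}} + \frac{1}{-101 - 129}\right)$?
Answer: $\frac{79}{115} - \frac{158 i \sqrt{4371}}{9} \approx 0.68696 - 1160.7 i$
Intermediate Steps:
$Y{\left(C \right)} = \frac{1}{3 C}$ ($Y{\left(C \right)} = \frac{1}{C + 2 C} = \frac{1}{3 C}$)
$- 158 \left(\sqrt{-54 + Y{\left(9 \right)}} + \frac{1}{-101 - 129}\right) = - 158 \left(\sqrt{-54 + \frac{1}{3 \cdot 9}} + \frac{1}{-101 - 129}\right) = - 158 \left(\sqrt{-54 + \frac{1}{3} \cdot \frac{1}{9}} + \frac{1}{-230}\right) = - 158 \left(\sqrt{-54 + \frac{1}{27}} - \frac{1}{230}\right) = - 158 \left(\sqrt{- \frac{1457}{27}} - \frac{1}{230}\right) = - 158 \left(\frac{i \sqrt{4371}}{9} - \frac{1}{230}\right) = - 158 \left(- \frac{1}{230} + \frac{i \sqrt{4371}}{9}\right) = \frac{79}{115} - \frac{158 i \sqrt{4371}}{9}$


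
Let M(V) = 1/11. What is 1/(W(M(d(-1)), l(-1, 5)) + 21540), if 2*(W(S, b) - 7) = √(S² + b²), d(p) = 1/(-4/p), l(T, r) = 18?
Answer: 10428748/224708193951 - 22*√39205/224708193951 ≈ 4.6391e-5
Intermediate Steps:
d(p) = -p/4
M(V) = 1/11
W(S, b) = 7 + √(S² + b²)/2
1/(W(M(d(-1)), l(-1, 5)) + 21540) = 1/((7 + √((1/11)² + 18²)/2) + 21540) = 1/((7 + √(1/121 + 324)/2) + 21540) = 1/((7 + √(39205/121)/2) + 21540) = 1/((7 + (√39205/11)/2) + 21540) = 1/((7 + √39205/22) + 21540) = 1/(21547 + √39205/22)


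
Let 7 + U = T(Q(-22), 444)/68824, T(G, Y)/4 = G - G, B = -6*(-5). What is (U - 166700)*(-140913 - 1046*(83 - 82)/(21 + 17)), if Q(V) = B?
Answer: 446419674090/19 ≈ 2.3496e+10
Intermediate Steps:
B = 30
Q(V) = 30
T(G, Y) = 0 (T(G, Y) = 4*(G - G) = 4*0 = 0)
U = -7 (U = -7 + 0/68824 = -7 + 0*(1/68824) = -7 + 0 = -7)
(U - 166700)*(-140913 - 1046*(83 - 82)/(21 + 17)) = (-7 - 166700)*(-140913 - 1046*(83 - 82)/(21 + 17)) = -166707*(-140913 - 1046/38) = -166707*(-140913 - 1046*1/38) = -166707*(-140913 - 523/19) = -166707*(-2677870/19) = 446419674090/19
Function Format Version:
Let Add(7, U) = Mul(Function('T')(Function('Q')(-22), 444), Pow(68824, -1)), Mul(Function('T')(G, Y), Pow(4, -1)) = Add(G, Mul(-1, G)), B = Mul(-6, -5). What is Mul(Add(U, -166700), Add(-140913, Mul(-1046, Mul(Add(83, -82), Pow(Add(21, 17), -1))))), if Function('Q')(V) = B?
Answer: Rational(446419674090, 19) ≈ 2.3496e+10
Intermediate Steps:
B = 30
Function('Q')(V) = 30
Function('T')(G, Y) = 0 (Function('T')(G, Y) = Mul(4, Add(G, Mul(-1, G))) = Mul(4, 0) = 0)
U = -7 (U = Add(-7, Mul(0, Pow(68824, -1))) = Add(-7, Mul(0, Rational(1, 68824))) = Add(-7, 0) = -7)
Mul(Add(U, -166700), Add(-140913, Mul(-1046, Mul(Add(83, -82), Pow(Add(21, 17), -1))))) = Mul(Add(-7, -166700), Add(-140913, Mul(-1046, Mul(Add(83, -82), Pow(Add(21, 17), -1))))) = Mul(-166707, Add(-140913, Mul(-1046, Mul(1, Pow(38, -1))))) = Mul(-166707, Add(-140913, Mul(-1046, Mul(1, Rational(1, 38))))) = Mul(-166707, Add(-140913, Mul(-1046, Rational(1, 38)))) = Mul(-166707, Add(-140913, Rational(-523, 19))) = Mul(-166707, Rational(-2677870, 19)) = Rational(446419674090, 19)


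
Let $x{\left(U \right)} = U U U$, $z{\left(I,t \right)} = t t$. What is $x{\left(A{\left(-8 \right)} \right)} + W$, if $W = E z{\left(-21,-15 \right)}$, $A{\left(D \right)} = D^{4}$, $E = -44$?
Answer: $68719466836$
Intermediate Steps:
$z{\left(I,t \right)} = t^{2}$
$x{\left(U \right)} = U^{3}$ ($x{\left(U \right)} = U^{2} U = U^{3}$)
$W = -9900$ ($W = - 44 \left(-15\right)^{2} = \left(-44\right) 225 = -9900$)
$x{\left(A{\left(-8 \right)} \right)} + W = \left(\left(-8\right)^{4}\right)^{3} - 9900 = 4096^{3} - 9900 = 68719476736 - 9900 = 68719466836$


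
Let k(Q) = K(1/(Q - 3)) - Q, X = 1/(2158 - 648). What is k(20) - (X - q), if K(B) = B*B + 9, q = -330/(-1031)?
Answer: -4803831439/449918090 ≈ -10.677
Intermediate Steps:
q = 330/1031 (q = -330*(-1/1031) = 330/1031 ≈ 0.32008)
K(B) = 9 + B² (K(B) = B² + 9 = 9 + B²)
X = 1/1510 ≈ 0.00066225
k(Q) = 9 + (-3 + Q)⁻² - Q (k(Q) = (9 + (1/(Q - 3))²) - Q = (9 + (1/(-3 + Q))²) - Q = (9 + (-3 + Q)⁻²) - Q = 9 + (-3 + Q)⁻² - Q)
k(20) - (X - q) = (9 + (-3 + 20)⁻² - 1*20) - (1/1510 - 1*330/1031) = (9 + 17⁻² - 20) - (1/1510 - 330/1031) = (9 + 1/289 - 20) - 1*(-497269/1556810) = -3178/289 + 497269/1556810 = -4803831439/449918090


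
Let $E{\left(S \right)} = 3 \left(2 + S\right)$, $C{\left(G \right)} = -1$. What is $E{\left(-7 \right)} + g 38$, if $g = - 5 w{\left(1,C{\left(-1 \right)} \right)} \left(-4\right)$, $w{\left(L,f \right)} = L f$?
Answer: $-775$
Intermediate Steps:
$E{\left(S \right)} = 6 + 3 S$
$g = -20$ ($g = - 5 \cdot 1 \left(-1\right) \left(-4\right) = \left(-5\right) \left(-1\right) \left(-4\right) = 5 \left(-4\right) = -20$)
$E{\left(-7 \right)} + g 38 = \left(6 + 3 \left(-7\right)\right) - 760 = \left(6 - 21\right) - 760 = -15 - 760 = -775$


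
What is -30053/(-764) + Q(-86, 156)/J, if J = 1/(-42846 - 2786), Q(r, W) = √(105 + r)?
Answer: 30053/764 - 45632*√19 ≈ -1.9887e+5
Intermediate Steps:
J = -1/45632 (J = 1/(-45632) = -1/45632 ≈ -2.1914e-5)
-30053/(-764) + Q(-86, 156)/J = -30053/(-764) + √(105 - 86)/(-1/45632) = -30053*(-1/764) + √19*(-45632) = 30053/764 - 45632*√19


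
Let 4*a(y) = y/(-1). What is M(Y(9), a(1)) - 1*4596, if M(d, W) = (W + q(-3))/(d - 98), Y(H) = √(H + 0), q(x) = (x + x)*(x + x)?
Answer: -1746623/380 ≈ -4596.4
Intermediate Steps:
a(y) = -y/4 (a(y) = (y/(-1))/4 = (y*(-1))/4 = (-y)/4 = -y/4)
q(x) = 4*x² (q(x) = (2*x)*(2*x) = 4*x²)
Y(H) = √H
M(d, W) = (36 + W)/(-98 + d) (M(d, W) = (W + 4*(-3)²)/(d - 98) = (W + 4*9)/(-98 + d) = (W + 36)/(-98 + d) = (36 + W)/(-98 + d))
M(Y(9), a(1)) - 1*4596 = (36 - ¼*1)/(-98 + √9) - 1*4596 = (36 - ¼)/(-98 + 3) - 4596 = (143/4)/(-95) - 4596 = -1/95*143/4 - 4596 = -143/380 - 4596 = -1746623/380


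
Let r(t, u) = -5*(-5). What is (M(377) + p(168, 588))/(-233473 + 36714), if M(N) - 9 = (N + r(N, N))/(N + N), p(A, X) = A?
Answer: -66930/74178143 ≈ -0.00090229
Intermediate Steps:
r(t, u) = 25
M(N) = 9 + (25 + N)/(2*N) (M(N) = 9 + (N + 25)/(N + N) = 9 + (25 + N)/((2*N)) = 9 + (25 + N)*(1/(2*N)) = 9 + (25 + N)/(2*N))
(M(377) + p(168, 588))/(-233473 + 36714) = ((½)*(25 + 19*377)/377 + 168)/(-233473 + 36714) = ((½)*(1/377)*(25 + 7163) + 168)/(-196759) = ((½)*(1/377)*7188 + 168)*(-1/196759) = (3594/377 + 168)*(-1/196759) = (66930/377)*(-1/196759) = -66930/74178143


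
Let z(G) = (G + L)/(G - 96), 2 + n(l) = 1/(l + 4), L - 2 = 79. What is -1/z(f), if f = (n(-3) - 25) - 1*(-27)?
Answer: 95/82 ≈ 1.1585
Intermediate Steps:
L = 81 (L = 2 + 79 = 81)
n(l) = -2 + 1/(4 + l) (n(l) = -2 + 1/(l + 4) = -2 + 1/(4 + l))
f = 1 (f = ((-7 - 2*(-3))/(4 - 3) - 25) - 1*(-27) = ((-7 + 6)/1 - 25) + 27 = (1*(-1) - 25) + 27 = (-1 - 25) + 27 = -26 + 27 = 1)
z(G) = (81 + G)/(-96 + G) (z(G) = (G + 81)/(G - 96) = (81 + G)/(-96 + G))
-1/z(f) = -1/((81 + 1)/(-96 + 1)) = -1/(82/(-95)) = -1/((-1/95*82)) = -1/(-82/95) = -1*(-95/82) = 95/82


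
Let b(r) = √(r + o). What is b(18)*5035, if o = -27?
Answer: 15105*I ≈ 15105.0*I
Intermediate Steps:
b(r) = √(-27 + r) (b(r) = √(r - 27) = √(-27 + r))
b(18)*5035 = √(-27 + 18)*5035 = √(-9)*5035 = (3*I)*5035 = 15105*I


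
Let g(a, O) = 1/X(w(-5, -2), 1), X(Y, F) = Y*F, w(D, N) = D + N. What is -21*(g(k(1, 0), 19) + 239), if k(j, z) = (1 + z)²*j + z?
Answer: -5016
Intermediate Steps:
X(Y, F) = F*Y
k(j, z) = z + j*(1 + z)² (k(j, z) = j*(1 + z)² + z = z + j*(1 + z)²)
g(a, O) = -⅐ (g(a, O) = 1/(1*(-5 - 2)) = 1/(1*(-7)) = 1/(-7) = -⅐)
-21*(g(k(1, 0), 19) + 239) = -21*(-⅐ + 239) = -21*1672/7 = -5016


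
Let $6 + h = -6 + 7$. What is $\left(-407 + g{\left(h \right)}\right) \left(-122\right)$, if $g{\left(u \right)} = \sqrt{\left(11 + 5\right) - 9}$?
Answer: $49654 - 122 \sqrt{7} \approx 49331.0$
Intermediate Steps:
$h = -5$ ($h = -6 + \left(-6 + 7\right) = -6 + 1 = -5$)
$g{\left(u \right)} = \sqrt{7}$ ($g{\left(u \right)} = \sqrt{16 - 9} = \sqrt{7}$)
$\left(-407 + g{\left(h \right)}\right) \left(-122\right) = \left(-407 + \sqrt{7}\right) \left(-122\right) = 49654 - 122 \sqrt{7}$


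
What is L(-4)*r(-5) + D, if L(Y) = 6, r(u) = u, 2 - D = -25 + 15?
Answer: -18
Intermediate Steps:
D = 12 (D = 2 - (-25 + 15) = 2 - 1*(-10) = 2 + 10 = 12)
L(-4)*r(-5) + D = 6*(-5) + 12 = -30 + 12 = -18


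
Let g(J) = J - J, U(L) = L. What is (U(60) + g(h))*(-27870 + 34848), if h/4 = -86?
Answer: 418680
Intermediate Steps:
h = -344 (h = 4*(-86) = -344)
g(J) = 0
(U(60) + g(h))*(-27870 + 34848) = (60 + 0)*(-27870 + 34848) = 60*6978 = 418680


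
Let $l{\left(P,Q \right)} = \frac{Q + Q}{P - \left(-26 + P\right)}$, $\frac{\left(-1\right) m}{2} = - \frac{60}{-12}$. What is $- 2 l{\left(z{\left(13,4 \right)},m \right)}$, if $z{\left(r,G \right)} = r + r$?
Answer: $\frac{20}{13} \approx 1.5385$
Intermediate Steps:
$z{\left(r,G \right)} = 2 r$
$m = -10$ ($m = - 2 \left(- \frac{60}{-12}\right) = - 2 \left(\left(-60\right) \left(- \frac{1}{12}\right)\right) = \left(-2\right) 5 = -10$)
$l{\left(P,Q \right)} = \frac{Q}{13}$ ($l{\left(P,Q \right)} = \frac{2 Q}{26} = 2 Q \frac{1}{26} = \frac{Q}{13}$)
$- 2 l{\left(z{\left(13,4 \right)},m \right)} = - 2 \cdot \frac{1}{13} \left(-10\right) = \left(-2\right) \left(- \frac{10}{13}\right) = \frac{20}{13}$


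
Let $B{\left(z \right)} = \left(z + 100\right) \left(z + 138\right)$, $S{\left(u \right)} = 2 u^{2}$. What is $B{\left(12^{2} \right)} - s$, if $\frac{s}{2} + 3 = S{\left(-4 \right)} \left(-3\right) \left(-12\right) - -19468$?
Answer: $27574$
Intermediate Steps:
$B{\left(z \right)} = \left(100 + z\right) \left(138 + z\right)$
$s = 41234$ ($s = -6 + 2 \left(2 \left(-4\right)^{2} \left(-3\right) \left(-12\right) - -19468\right) = -6 + 2 \left(2 \cdot 16 \left(-3\right) \left(-12\right) + 19468\right) = -6 + 2 \left(32 \left(-3\right) \left(-12\right) + 19468\right) = -6 + 2 \left(\left(-96\right) \left(-12\right) + 19468\right) = -6 + 2 \left(1152 + 19468\right) = -6 + 2 \cdot 20620 = -6 + 41240 = 41234$)
$B{\left(12^{2} \right)} - s = \left(13800 + \left(12^{2}\right)^{2} + 238 \cdot 12^{2}\right) - 41234 = \left(13800 + 144^{2} + 238 \cdot 144\right) - 41234 = \left(13800 + 20736 + 34272\right) - 41234 = 68808 - 41234 = 27574$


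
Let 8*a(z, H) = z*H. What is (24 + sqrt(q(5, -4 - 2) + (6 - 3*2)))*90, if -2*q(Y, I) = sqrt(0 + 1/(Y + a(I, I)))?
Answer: 2160 + 45*I*38**(3/4)/19 ≈ 2160.0 + 36.249*I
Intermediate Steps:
a(z, H) = H*z/8 (a(z, H) = (z*H)/8 = (H*z)/8 = H*z/8)
q(Y, I) = -sqrt(1/(Y + I**2/8))/2 (q(Y, I) = -sqrt(0 + 1/(Y + I*I/8))/2 = -sqrt(0 + 1/(Y + I**2/8))/2 = -sqrt(1/(Y + I**2/8))/2)
(24 + sqrt(q(5, -4 - 2) + (6 - 3*2)))*90 = (24 + sqrt(-sqrt(2)*sqrt(1/((-4 - 2)**2 + 8*5)) + (6 - 3*2)))*90 = (24 + sqrt(-sqrt(2)*sqrt(1/((-6)**2 + 40)) + (6 - 6)))*90 = (24 + sqrt(-sqrt(2)*sqrt(1/(36 + 40)) + 0))*90 = (24 + sqrt(-sqrt(2)*sqrt(1/76) + 0))*90 = (24 + sqrt(-sqrt(2)*sqrt(19)/38 + 0))*90 = (24 + sqrt(-sqrt(38)/38 + 0))*90 = (24 + sqrt(-sqrt(38)/38))*90 = (24 + I*sqrt(38)*38**(1/4)/38)*90 = 2160 + 45*I*sqrt(38)*38**(1/4)/19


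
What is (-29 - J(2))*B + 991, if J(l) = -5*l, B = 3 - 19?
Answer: 1295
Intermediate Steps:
B = -16
(-29 - J(2))*B + 991 = (-29 - (-5)*2)*(-16) + 991 = (-29 - 1*(-10))*(-16) + 991 = (-29 + 10)*(-16) + 991 = -19*(-16) + 991 = 304 + 991 = 1295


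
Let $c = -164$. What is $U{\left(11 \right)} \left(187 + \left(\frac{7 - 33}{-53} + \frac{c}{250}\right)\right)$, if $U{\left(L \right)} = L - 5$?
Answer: $\frac{7426674}{6625} \approx 1121.0$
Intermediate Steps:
$U{\left(L \right)} = -5 + L$
$U{\left(11 \right)} \left(187 + \left(\frac{7 - 33}{-53} + \frac{c}{250}\right)\right) = \left(-5 + 11\right) \left(187 - \left(\frac{82}{125} - \frac{7 - 33}{-53}\right)\right) = 6 \left(187 - \frac{1096}{6625}\right) = 6 \cdot \frac{1237779}{6625} = \frac{7426674}{6625}$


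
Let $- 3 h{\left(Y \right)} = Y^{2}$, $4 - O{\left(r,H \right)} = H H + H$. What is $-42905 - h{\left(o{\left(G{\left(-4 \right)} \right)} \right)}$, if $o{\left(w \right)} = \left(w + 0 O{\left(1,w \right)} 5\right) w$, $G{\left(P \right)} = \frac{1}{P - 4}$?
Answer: $- \frac{527216639}{12288} \approx -42905.0$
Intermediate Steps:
$G{\left(P \right)} = \frac{1}{-4 + P}$
$O{\left(r,H \right)} = 4 - H - H^{2}$ ($O{\left(r,H \right)} = 4 - \left(H H + H\right) = 4 - \left(H^{2} + H\right) = 4 - \left(H + H^{2}\right) = 4 - H - H^{2}$)
$o{\left(w \right)} = w^{2}$ ($o{\left(w \right)} = \left(w + 0 \left(4 - w - w^{2}\right) 5\right) w = \left(w + 0 \cdot 5\right) w = \left(w + 0\right) w = w w = w^{2}$)
$h{\left(Y \right)} = - \frac{Y^{2}}{3}$
$-42905 - h{\left(o{\left(G{\left(-4 \right)} \right)} \right)} = -42905 - - \frac{\left(\left(\frac{1}{-4 - 4}\right)^{2}\right)^{2}}{3} = -42905 - - \frac{\left(\left(\frac{1}{-8}\right)^{2}\right)^{2}}{3} = -42905 - - \frac{\left(\left(- \frac{1}{8}\right)^{2}\right)^{2}}{3} = -42905 - - \frac{1}{3 \cdot 4096} = -42905 - \left(- \frac{1}{3}\right) \frac{1}{4096} = -42905 - - \frac{1}{12288} = -42905 + \frac{1}{12288} = - \frac{527216639}{12288}$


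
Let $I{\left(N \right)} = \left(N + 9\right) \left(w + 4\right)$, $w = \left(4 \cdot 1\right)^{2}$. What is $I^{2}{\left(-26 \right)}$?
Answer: $115600$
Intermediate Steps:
$w = 16$ ($w = 4^{2} = 16$)
$I{\left(N \right)} = 180 + 20 N$ ($I{\left(N \right)} = \left(N + 9\right) \left(16 + 4\right) = \left(9 + N\right) 20 = 180 + 20 N$)
$I^{2}{\left(-26 \right)} = \left(180 + 20 \left(-26\right)\right)^{2} = \left(180 - 520\right)^{2} = \left(-340\right)^{2} = 115600$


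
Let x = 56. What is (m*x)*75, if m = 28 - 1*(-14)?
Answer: 176400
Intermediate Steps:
m = 42 (m = 28 + 14 = 42)
(m*x)*75 = (42*56)*75 = 2352*75 = 176400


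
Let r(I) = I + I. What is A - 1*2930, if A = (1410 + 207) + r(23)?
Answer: -1267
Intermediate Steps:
r(I) = 2*I
A = 1663 (A = (1410 + 207) + 2*23 = 1617 + 46 = 1663)
A - 1*2930 = 1663 - 1*2930 = 1663 - 2930 = -1267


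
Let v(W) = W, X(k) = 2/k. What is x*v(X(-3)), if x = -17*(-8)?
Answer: -272/3 ≈ -90.667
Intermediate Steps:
x = 136
x*v(X(-3)) = 136*(2/(-3)) = 136*(2*(-⅓)) = 136*(-⅔) = -272/3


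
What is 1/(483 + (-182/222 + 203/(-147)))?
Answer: 259/124527 ≈ 0.0020799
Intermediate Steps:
1/(483 + (-182/222 + 203/(-147))) = 1/(483 + (-182*1/222 + 203*(-1/147))) = 1/(483 + (-91/111 - 29/21)) = 1/(483 - 570/259) = 1/(124527/259) = 259/124527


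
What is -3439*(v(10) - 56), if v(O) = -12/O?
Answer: 983554/5 ≈ 1.9671e+5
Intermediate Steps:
-3439*(v(10) - 56) = -3439*(-12/10 - 56) = -3439*(-12*⅒ - 56) = -3439*(-6/5 - 56) = -3439*(-286/5) = 983554/5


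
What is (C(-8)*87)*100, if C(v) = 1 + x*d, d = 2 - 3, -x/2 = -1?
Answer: -8700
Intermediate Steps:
x = 2 (x = -2*(-1) = 2)
d = -1
C(v) = -1 (C(v) = 1 + 2*(-1) = 1 - 2 = -1)
(C(-8)*87)*100 = -1*87*100 = -87*100 = -8700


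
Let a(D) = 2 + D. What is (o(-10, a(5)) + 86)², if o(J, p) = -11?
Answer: 5625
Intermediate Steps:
(o(-10, a(5)) + 86)² = (-11 + 86)² = 75² = 5625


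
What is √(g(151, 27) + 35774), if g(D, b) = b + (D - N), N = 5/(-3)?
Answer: √323583/3 ≈ 189.61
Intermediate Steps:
N = -5/3 (N = 5*(-⅓) = -5/3 ≈ -1.6667)
g(D, b) = 5/3 + D + b (g(D, b) = b + (D - 1*(-5/3)) = b + (D + 5/3) = b + (5/3 + D) = 5/3 + D + b)
√(g(151, 27) + 35774) = √((5/3 + 151 + 27) + 35774) = √(539/3 + 35774) = √(107861/3) = √323583/3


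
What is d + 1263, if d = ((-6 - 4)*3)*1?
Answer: 1233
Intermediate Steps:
d = -30 (d = -10*3*1 = -30*1 = -30)
d + 1263 = -30 + 1263 = 1233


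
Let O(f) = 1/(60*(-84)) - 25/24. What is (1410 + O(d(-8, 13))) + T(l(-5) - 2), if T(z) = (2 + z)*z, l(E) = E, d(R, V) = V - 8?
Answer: 7277549/5040 ≈ 1444.0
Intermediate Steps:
d(R, V) = -8 + V
O(f) = -5251/5040 (O(f) = (1/60)*(-1/84) - 25*1/24 = -1/5040 - 25/24 = -5251/5040)
T(z) = z*(2 + z)
(1410 + O(d(-8, 13))) + T(l(-5) - 2) = (1410 - 5251/5040) + (-5 - 2)*(2 + (-5 - 2)) = 7101149/5040 - 7*(2 - 7) = 7101149/5040 - 7*(-5) = 7101149/5040 + 35 = 7277549/5040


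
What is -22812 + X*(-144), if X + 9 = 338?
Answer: -70188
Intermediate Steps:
X = 329 (X = -9 + 338 = 329)
-22812 + X*(-144) = -22812 + 329*(-144) = -22812 - 47376 = -70188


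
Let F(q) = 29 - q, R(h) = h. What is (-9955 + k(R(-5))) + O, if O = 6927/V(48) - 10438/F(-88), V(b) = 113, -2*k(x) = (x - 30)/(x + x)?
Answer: -528028907/52884 ≈ -9984.7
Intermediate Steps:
k(x) = -(-30 + x)/(4*x) (k(x) = -(x - 30)/(2*(x + x)) = -(-30 + x)/(2*(2*x)) = -(-30 + x)*1/(2*x)/2 = -(-30 + x)/(4*x))
O = -369035/13221 (O = 6927/113 - 10438/(29 - 1*(-88)) = 6927*(1/113) - 10438/(29 + 88) = 6927/113 - 10438/117 = -369035/13221 ≈ -27.913)
(-9955 + k(R(-5))) + O = (-9955 + (¼)*(30 - 1*(-5))/(-5)) - 369035/13221 = (-9955 + (¼)*(-⅕)*(30 + 5)) - 369035/13221 = (-9955 + (¼)*(-⅕)*35) - 369035/13221 = (-9955 - 7/4) - 369035/13221 = -39827/4 - 369035/13221 = -528028907/52884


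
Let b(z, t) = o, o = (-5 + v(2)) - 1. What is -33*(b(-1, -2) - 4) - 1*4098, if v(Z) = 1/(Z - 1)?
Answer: -3801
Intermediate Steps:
v(Z) = 1/(-1 + Z)
o = -5 (o = (-5 + 1/(-1 + 2)) - 1 = (-5 + 1/1) - 1 = (-5 + 1) - 1 = -4 - 1 = -5)
b(z, t) = -5
-33*(b(-1, -2) - 4) - 1*4098 = -33*(-5 - 4) - 1*4098 = -33*(-9) - 4098 = 297 - 4098 = -3801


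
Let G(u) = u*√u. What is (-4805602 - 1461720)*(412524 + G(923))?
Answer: -2585420740728 - 5784738206*√923 ≈ -2.7612e+12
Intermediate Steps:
G(u) = u^(3/2)
(-4805602 - 1461720)*(412524 + G(923)) = (-4805602 - 1461720)*(412524 + 923^(3/2)) = -6267322*(412524 + 923*√923) = -2585420740728 - 5784738206*√923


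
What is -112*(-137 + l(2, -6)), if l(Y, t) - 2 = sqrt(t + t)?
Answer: 15120 - 224*I*sqrt(3) ≈ 15120.0 - 387.98*I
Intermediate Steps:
l(Y, t) = 2 + sqrt(2)*sqrt(t) (l(Y, t) = 2 + sqrt(t + t) = 2 + sqrt(2*t) = 2 + sqrt(2)*sqrt(t))
-112*(-137 + l(2, -6)) = -112*(-137 + (2 + sqrt(2)*sqrt(-6))) = -112*(-137 + (2 + sqrt(2)*(I*sqrt(6)))) = -112*(-137 + (2 + 2*I*sqrt(3))) = -112*(-135 + 2*I*sqrt(3)) = 15120 - 224*I*sqrt(3)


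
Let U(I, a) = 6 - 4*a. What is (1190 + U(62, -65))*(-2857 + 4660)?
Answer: 2625168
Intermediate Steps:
(1190 + U(62, -65))*(-2857 + 4660) = (1190 + (6 - 4*(-65)))*(-2857 + 4660) = (1190 + (6 + 260))*1803 = (1190 + 266)*1803 = 1456*1803 = 2625168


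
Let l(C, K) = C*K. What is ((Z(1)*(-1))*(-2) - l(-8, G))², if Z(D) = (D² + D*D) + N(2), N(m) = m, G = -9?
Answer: 4096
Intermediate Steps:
Z(D) = 2 + 2*D² (Z(D) = (D² + D*D) + 2 = (D² + D²) + 2 = 2*D² + 2 = 2 + 2*D²)
((Z(1)*(-1))*(-2) - l(-8, G))² = (((2 + 2*1²)*(-1))*(-2) - (-8)*(-9))² = (((2 + 2*1)*(-1))*(-2) - 1*72)² = (((2 + 2)*(-1))*(-2) - 72)² = ((4*(-1))*(-2) - 72)² = (-4*(-2) - 72)² = (8 - 72)² = (-64)² = 4096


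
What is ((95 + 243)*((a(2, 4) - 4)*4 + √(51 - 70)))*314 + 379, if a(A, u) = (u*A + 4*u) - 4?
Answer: 6792827 + 106132*I*√19 ≈ 6.7928e+6 + 4.6262e+5*I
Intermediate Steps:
a(A, u) = -4 + 4*u + A*u (a(A, u) = (A*u + 4*u) - 4 = (4*u + A*u) - 4 = -4 + 4*u + A*u)
((95 + 243)*((a(2, 4) - 4)*4 + √(51 - 70)))*314 + 379 = ((95 + 243)*(((-4 + 4*4 + 2*4) - 4)*4 + √(51 - 70)))*314 + 379 = (338*(((-4 + 16 + 8) - 4)*4 + √(-19)))*314 + 379 = (338*((20 - 4)*4 + I*√19))*314 + 379 = (338*(16*4 + I*√19))*314 + 379 = (338*(64 + I*√19))*314 + 379 = (21632 + 338*I*√19)*314 + 379 = (6792448 + 106132*I*√19) + 379 = 6792827 + 106132*I*√19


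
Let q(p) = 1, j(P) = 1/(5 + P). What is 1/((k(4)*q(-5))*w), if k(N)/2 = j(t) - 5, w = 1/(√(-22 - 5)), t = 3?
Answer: -4*I*√3/13 ≈ -0.53294*I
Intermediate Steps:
w = -I*√3/9 (w = 1/(√(-27)) = 1/(3*I*√3) = -I*√3/9 ≈ -0.19245*I)
k(N) = -39/4 (k(N) = 2*(1/(5 + 3) - 5) = 2*(1/8 - 5) = 2*(⅛ - 5) = 2*(-39/8) = -39/4)
1/((k(4)*q(-5))*w) = 1/((-39/4*1)*(-I*√3/9)) = 1/(-(-13)*I*√3/12) = 1/(13*I*√3/12) = -4*I*√3/13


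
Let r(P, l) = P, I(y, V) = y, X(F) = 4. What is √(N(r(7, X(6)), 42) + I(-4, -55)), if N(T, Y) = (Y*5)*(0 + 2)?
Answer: 4*√26 ≈ 20.396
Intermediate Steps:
N(T, Y) = 10*Y (N(T, Y) = (5*Y)*2 = 10*Y)
√(N(r(7, X(6)), 42) + I(-4, -55)) = √(10*42 - 4) = √(420 - 4) = √416 = 4*√26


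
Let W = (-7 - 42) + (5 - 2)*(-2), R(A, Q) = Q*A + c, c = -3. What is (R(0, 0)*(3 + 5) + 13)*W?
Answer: 605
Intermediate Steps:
R(A, Q) = -3 + A*Q (R(A, Q) = Q*A - 3 = A*Q - 3 = -3 + A*Q)
W = -55 (W = -49 + 3*(-2) = -49 - 6 = -55)
(R(0, 0)*(3 + 5) + 13)*W = ((-3 + 0*0)*(3 + 5) + 13)*(-55) = ((-3 + 0)*8 + 13)*(-55) = (-3*8 + 13)*(-55) = (-24 + 13)*(-55) = -11*(-55) = 605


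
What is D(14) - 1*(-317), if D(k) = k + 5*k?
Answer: 401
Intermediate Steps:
D(k) = 6*k
D(14) - 1*(-317) = 6*14 - 1*(-317) = 84 + 317 = 401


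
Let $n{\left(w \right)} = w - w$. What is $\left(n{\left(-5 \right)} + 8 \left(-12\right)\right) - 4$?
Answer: $-100$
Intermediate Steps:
$n{\left(w \right)} = 0$
$\left(n{\left(-5 \right)} + 8 \left(-12\right)\right) - 4 = \left(0 + 8 \left(-12\right)\right) - 4 = \left(0 - 96\right) - 4 = -96 - 4 = -100$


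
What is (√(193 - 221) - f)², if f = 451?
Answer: 203373 - 1804*I*√7 ≈ 2.0337e+5 - 4772.9*I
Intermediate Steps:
(√(193 - 221) - f)² = (√(193 - 221) - 1*451)² = (√(-28) - 451)² = (2*I*√7 - 451)² = (-451 + 2*I*√7)²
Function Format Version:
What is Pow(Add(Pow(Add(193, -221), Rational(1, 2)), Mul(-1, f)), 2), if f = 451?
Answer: Add(203373, Mul(-1804, I, Pow(7, Rational(1, 2)))) ≈ Add(2.0337e+5, Mul(-4772.9, I))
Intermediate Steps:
Pow(Add(Pow(Add(193, -221), Rational(1, 2)), Mul(-1, f)), 2) = Pow(Add(Pow(Add(193, -221), Rational(1, 2)), Mul(-1, 451)), 2) = Pow(Add(Pow(-28, Rational(1, 2)), -451), 2) = Pow(Add(Mul(2, I, Pow(7, Rational(1, 2))), -451), 2) = Pow(Add(-451, Mul(2, I, Pow(7, Rational(1, 2)))), 2)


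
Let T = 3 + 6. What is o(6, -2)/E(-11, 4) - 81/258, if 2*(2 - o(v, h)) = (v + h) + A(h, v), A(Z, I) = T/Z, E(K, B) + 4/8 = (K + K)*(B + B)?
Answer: -4959/15179 ≈ -0.32670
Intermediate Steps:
T = 9
E(K, B) = -1/2 + 4*B*K (E(K, B) = -1/2 + (K + K)*(B + B) = -1/2 + (2*K)*(2*B) = -1/2 + 4*B*K)
A(Z, I) = 9/Z
o(v, h) = 2 - 9/(2*h) - h/2 - v/2 (o(v, h) = 2 - ((v + h) + 9/h)/2 = 2 - ((h + v) + 9/h)/2 = 2 - (h + v + 9/h)/2 = 2 + (-9/(2*h) - h/2 - v/2) = 2 - 9/(2*h) - h/2 - v/2)
o(6, -2)/E(-11, 4) - 81/258 = ((1/2)*(-9 - 2*(4 - 1*(-2) - 1*6))/(-2))/(-1/2 + 4*4*(-11)) - 81/258 = ((1/2)*(-1/2)*(-9 - 2*(4 + 2 - 6)))/(-1/2 - 176) - 81*1/258 = ((1/2)*(-1/2)*(-9 - 2*0))/(-353/2) - 27/86 = ((1/2)*(-1/2)*(-9 + 0))*(-2/353) - 27/86 = ((1/2)*(-1/2)*(-9))*(-2/353) - 27/86 = (9/4)*(-2/353) - 27/86 = -9/706 - 27/86 = -4959/15179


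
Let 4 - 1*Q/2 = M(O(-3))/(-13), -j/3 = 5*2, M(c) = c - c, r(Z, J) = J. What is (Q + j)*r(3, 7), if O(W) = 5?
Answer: -154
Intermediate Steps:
M(c) = 0
j = -30 (j = -15*2 = -3*10 = -30)
Q = 8 (Q = 8 - 0/(-13) = 8 - 0*(-1)/13 = 8 - 2*0 = 8 + 0 = 8)
(Q + j)*r(3, 7) = (8 - 30)*7 = -22*7 = -154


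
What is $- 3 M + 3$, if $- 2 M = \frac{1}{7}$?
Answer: $\frac{45}{14} \approx 3.2143$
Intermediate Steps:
$M = - \frac{1}{14}$ ($M = - \frac{1}{2 \cdot 7} = \left(- \frac{1}{2}\right) \frac{1}{7} = - \frac{1}{14} \approx -0.071429$)
$- 3 M + 3 = \left(-3\right) \left(- \frac{1}{14}\right) + 3 = \frac{3}{14} + 3 = \frac{45}{14}$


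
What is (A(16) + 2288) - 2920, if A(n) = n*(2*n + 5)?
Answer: -40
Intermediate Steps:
A(n) = n*(5 + 2*n)
(A(16) + 2288) - 2920 = (16*(5 + 2*16) + 2288) - 2920 = (16*(5 + 32) + 2288) - 2920 = (16*37 + 2288) - 2920 = (592 + 2288) - 2920 = 2880 - 2920 = -40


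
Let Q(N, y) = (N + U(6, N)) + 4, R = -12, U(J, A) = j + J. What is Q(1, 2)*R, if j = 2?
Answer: -156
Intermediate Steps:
U(J, A) = 2 + J
Q(N, y) = 12 + N (Q(N, y) = (N + (2 + 6)) + 4 = (N + 8) + 4 = (8 + N) + 4 = 12 + N)
Q(1, 2)*R = (12 + 1)*(-12) = 13*(-12) = -156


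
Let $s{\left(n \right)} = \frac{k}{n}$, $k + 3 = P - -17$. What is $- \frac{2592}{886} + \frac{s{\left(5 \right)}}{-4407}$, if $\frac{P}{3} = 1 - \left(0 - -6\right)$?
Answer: $- \frac{28556917}{9761505} \approx -2.9255$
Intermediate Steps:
$P = -15$ ($P = 3 \left(1 - \left(0 - -6\right)\right) = 3 \left(1 - \left(0 + 6\right)\right) = 3 \left(1 - 6\right) = 3 \left(-5\right) = -15$)
$k = -1$ ($k = -3 - -2 = -3 + \left(-15 + 17\right) = -3 + 2 = -1$)
$s{\left(n \right)} = - \frac{1}{n}$
$- \frac{2592}{886} + \frac{s{\left(5 \right)}}{-4407} = - \frac{2592}{886} + \frac{\left(-1\right) \frac{1}{5}}{-4407} = \left(-2592\right) \frac{1}{886} + \left(-1\right) \frac{1}{5} \left(- \frac{1}{4407}\right) = - \frac{1296}{443} - - \frac{1}{22035} = - \frac{1296}{443} + \frac{1}{22035} = - \frac{28556917}{9761505}$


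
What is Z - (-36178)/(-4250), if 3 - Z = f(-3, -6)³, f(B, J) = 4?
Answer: -147714/2125 ≈ -69.512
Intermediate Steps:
Z = -61 (Z = 3 - 1*4³ = 3 - 1*64 = 3 - 64 = -61)
Z - (-36178)/(-4250) = -61 - (-36178)/(-4250) = -61 - (-36178)*(-1)/4250 = -61 - 1*18089/2125 = -61 - 18089/2125 = -147714/2125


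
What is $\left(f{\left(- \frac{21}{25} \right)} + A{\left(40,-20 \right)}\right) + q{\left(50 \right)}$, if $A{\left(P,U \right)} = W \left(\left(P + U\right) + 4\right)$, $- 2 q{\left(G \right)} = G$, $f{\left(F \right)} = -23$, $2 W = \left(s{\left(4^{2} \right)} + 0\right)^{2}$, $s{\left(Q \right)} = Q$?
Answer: $3024$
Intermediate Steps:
$W = 128$ ($W = \frac{\left(4^{2} + 0\right)^{2}}{2} = \frac{\left(16 + 0\right)^{2}}{2} = \frac{16^{2}}{2} = \frac{1}{2} \cdot 256 = 128$)
$q{\left(G \right)} = - \frac{G}{2}$
$A{\left(P,U \right)} = 512 + 128 P + 128 U$ ($A{\left(P,U \right)} = 128 \left(\left(P + U\right) + 4\right) = 128 \left(4 + P + U\right) = 512 + 128 P + 128 U$)
$\left(f{\left(- \frac{21}{25} \right)} + A{\left(40,-20 \right)}\right) + q{\left(50 \right)} = \left(-23 + \left(512 + 128 \cdot 40 + 128 \left(-20\right)\right)\right) - 25 = \left(-23 + \left(512 + 5120 - 2560\right)\right) - 25 = \left(-23 + 3072\right) - 25 = 3049 - 25 = 3024$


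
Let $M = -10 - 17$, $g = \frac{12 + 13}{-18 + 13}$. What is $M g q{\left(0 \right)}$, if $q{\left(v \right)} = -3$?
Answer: $-405$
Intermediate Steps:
$g = -5$ ($g = \frac{25}{-5} = 25 \left(- \frac{1}{5}\right) = -5$)
$M = -27$ ($M = -10 - 17 = -27$)
$M g q{\left(0 \right)} = \left(-27\right) \left(-5\right) \left(-3\right) = 135 \left(-3\right) = -405$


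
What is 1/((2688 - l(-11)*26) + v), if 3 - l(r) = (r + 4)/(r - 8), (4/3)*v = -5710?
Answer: -38/63191 ≈ -0.00060135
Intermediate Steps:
v = -8565/2 (v = (3/4)*(-5710) = -8565/2 ≈ -4282.5)
l(r) = 3 - (4 + r)/(-8 + r) (l(r) = 3 - (r + 4)/(r - 8) = 3 - (4 + r)/(-8 + r))
1/((2688 - l(-11)*26) + v) = 1/((2688 - 2*(-14 - 11)/(-8 - 11)*26) - 8565/2) = 1/((2688 - 2*(-25)/(-19)*26) - 8565/2) = 1/((2688 - 2*(-1/19)*(-25)*26) - 8565/2) = 1/((2688 - 50*26/19) - 8565/2) = 1/((2688 - 1*1300/19) - 8565/2) = 1/((2688 - 1300/19) - 8565/2) = 1/(49772/19 - 8565/2) = 1/(-63191/38) = -38/63191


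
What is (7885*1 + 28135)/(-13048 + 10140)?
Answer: -9005/727 ≈ -12.387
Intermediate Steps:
(7885*1 + 28135)/(-13048 + 10140) = (7885 + 28135)/(-2908) = 36020*(-1/2908) = -9005/727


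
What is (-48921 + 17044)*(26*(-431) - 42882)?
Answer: 1724163176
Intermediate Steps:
(-48921 + 17044)*(26*(-431) - 42882) = -31877*(-11206 - 42882) = -31877*(-54088) = 1724163176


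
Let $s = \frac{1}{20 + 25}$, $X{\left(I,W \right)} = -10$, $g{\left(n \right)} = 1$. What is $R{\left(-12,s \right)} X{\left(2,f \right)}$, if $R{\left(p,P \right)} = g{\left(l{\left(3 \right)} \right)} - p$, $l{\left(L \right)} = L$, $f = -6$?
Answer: $-130$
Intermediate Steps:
$s = \frac{1}{45} \approx 0.022222$
$R{\left(p,P \right)} = 1 - p$
$R{\left(-12,s \right)} X{\left(2,f \right)} = \left(1 - -12\right) \left(-10\right) = \left(1 + 12\right) \left(-10\right) = 13 \left(-10\right) = -130$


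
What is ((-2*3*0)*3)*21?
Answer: 0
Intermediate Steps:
((-2*3*0)*3)*21 = (-6*0*3)*21 = (0*3)*21 = 0*21 = 0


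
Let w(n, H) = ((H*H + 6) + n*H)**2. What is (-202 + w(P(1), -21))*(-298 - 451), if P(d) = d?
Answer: -135774226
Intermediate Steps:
w(n, H) = (6 + H**2 + H*n)**2 (w(n, H) = ((H**2 + 6) + H*n)**2 = ((6 + H**2) + H*n)**2 = (6 + H**2 + H*n)**2)
(-202 + w(P(1), -21))*(-298 - 451) = (-202 + (6 + (-21)**2 - 21*1)**2)*(-298 - 451) = (-202 + (6 + 441 - 21)**2)*(-749) = (-202 + 426**2)*(-749) = (-202 + 181476)*(-749) = 181274*(-749) = -135774226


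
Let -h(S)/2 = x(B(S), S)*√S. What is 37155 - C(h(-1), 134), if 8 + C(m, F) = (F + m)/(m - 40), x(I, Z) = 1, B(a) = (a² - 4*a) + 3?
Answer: 14903702/401 - 87*I/401 ≈ 37166.0 - 0.21696*I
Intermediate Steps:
B(a) = 3 + a² - 4*a
h(S) = -2*√S
C(m, F) = -8 + (F + m)/(-40 + m) (C(m, F) = -8 + (F + m)/(m - 40) = -8 + (F + m)/(-40 + m))
37155 - C(h(-1), 134) = 37155 - (320 + 134 - (-14)*√(-1))/(-40 - 2*I) = 37155 - (320 + 134 - (-14)*I)/(-40 - 2*I) = 37155 - (-40 + 2*I)/1604*(320 + 134 + 14*I) = 37155 - (-40 + 2*I)/1604*(454 + 14*I) = 37155 - (-40 + 2*I)*(454 + 14*I)/1604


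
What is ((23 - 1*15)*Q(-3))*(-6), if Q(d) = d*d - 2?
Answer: -336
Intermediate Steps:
Q(d) = -2 + d**2 (Q(d) = d**2 - 2 = -2 + d**2)
((23 - 1*15)*Q(-3))*(-6) = ((23 - 1*15)*(-2 + (-3)**2))*(-6) = ((23 - 15)*(-2 + 9))*(-6) = (8*7)*(-6) = 56*(-6) = -336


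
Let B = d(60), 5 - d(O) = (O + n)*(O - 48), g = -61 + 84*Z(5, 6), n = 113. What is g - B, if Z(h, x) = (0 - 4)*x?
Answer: -6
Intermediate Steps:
Z(h, x) = -4*x
g = -2077 (g = -61 + 84*(-4*6) = -61 + 84*(-24) = -61 - 2016 = -2077)
d(O) = 5 - (-48 + O)*(113 + O) (d(O) = 5 - (O + 113)*(O - 48) = 5 - (113 + O)*(-48 + O) = 5 - (-48 + O)*(113 + O))
B = -2071 (B = 5429 - 1*60**2 - 65*60 = 5429 - 1*3600 - 3900 = 5429 - 3600 - 3900 = -2071)
g - B = -2077 - 1*(-2071) = -2077 + 2071 = -6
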